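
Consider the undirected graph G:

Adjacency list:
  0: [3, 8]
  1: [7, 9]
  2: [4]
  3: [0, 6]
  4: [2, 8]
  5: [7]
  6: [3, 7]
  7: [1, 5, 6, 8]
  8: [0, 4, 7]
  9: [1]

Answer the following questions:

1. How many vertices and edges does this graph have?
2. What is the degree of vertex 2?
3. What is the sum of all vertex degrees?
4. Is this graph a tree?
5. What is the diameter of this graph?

Count: 10 vertices, 10 edges.
Vertex 2 has neighbors [4], degree = 1.
Handshaking lemma: 2 * 10 = 20.
A tree on 10 vertices has 9 edges. This graph has 10 edges (1 extra). Not a tree.
Diameter (longest shortest path) = 5.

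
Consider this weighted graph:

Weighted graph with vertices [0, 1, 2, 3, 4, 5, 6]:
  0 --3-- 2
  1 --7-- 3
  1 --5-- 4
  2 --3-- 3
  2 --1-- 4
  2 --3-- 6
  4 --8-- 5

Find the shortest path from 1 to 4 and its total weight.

Using Dijkstra's algorithm from vertex 1:
Shortest path: 1 -> 4
Total weight: 5 = 5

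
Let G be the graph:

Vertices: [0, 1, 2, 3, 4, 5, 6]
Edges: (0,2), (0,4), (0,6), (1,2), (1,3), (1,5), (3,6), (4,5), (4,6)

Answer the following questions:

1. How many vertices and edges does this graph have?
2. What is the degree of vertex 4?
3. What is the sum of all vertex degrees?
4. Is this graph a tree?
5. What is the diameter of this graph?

Count: 7 vertices, 9 edges.
Vertex 4 has neighbors [0, 5, 6], degree = 3.
Handshaking lemma: 2 * 9 = 18.
A tree on 7 vertices has 6 edges. This graph has 9 edges (3 extra). Not a tree.
Diameter (longest shortest path) = 2.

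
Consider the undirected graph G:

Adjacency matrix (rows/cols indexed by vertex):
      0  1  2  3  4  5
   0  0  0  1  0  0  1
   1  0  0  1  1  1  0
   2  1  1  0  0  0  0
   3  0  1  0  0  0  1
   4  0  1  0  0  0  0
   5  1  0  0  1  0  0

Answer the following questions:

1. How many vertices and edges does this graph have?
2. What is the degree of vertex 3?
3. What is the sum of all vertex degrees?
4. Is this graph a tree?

Count: 6 vertices, 6 edges.
Vertex 3 has neighbors [1, 5], degree = 2.
Handshaking lemma: 2 * 6 = 12.
A tree on 6 vertices has 5 edges. This graph has 6 edges (1 extra). Not a tree.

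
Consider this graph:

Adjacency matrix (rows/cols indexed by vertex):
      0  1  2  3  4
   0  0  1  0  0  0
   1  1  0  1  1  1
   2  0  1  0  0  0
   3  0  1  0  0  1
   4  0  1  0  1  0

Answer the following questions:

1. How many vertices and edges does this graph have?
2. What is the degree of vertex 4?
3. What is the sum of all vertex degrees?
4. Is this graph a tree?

Count: 5 vertices, 5 edges.
Vertex 4 has neighbors [1, 3], degree = 2.
Handshaking lemma: 2 * 5 = 10.
A tree on 5 vertices has 4 edges. This graph has 5 edges (1 extra). Not a tree.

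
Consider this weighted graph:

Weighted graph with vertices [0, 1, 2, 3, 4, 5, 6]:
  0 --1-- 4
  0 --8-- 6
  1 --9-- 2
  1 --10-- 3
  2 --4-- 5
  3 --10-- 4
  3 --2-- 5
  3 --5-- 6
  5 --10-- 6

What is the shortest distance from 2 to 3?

Using Dijkstra's algorithm from vertex 2:
Shortest path: 2 -> 5 -> 3
Total weight: 4 + 2 = 6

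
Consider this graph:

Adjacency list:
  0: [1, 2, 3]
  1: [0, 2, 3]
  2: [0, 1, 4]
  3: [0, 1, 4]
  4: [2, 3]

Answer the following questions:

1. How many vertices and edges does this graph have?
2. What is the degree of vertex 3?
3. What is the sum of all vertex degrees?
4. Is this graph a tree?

Count: 5 vertices, 7 edges.
Vertex 3 has neighbors [0, 1, 4], degree = 3.
Handshaking lemma: 2 * 7 = 14.
A tree on 5 vertices has 4 edges. This graph has 7 edges (3 extra). Not a tree.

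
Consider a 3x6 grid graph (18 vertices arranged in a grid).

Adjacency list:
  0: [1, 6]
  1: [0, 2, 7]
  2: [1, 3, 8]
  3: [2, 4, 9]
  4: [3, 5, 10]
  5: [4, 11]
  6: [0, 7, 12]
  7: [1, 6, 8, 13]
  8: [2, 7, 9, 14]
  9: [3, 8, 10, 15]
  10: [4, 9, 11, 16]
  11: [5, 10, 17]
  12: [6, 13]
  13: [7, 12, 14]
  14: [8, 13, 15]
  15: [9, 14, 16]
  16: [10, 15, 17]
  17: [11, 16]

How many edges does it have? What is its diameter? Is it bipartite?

A 3x6 grid has 12 vertical edges and 15 horizontal edges.
Total edges = 12 + 15 = 27.
Diameter = (3-1) + (6-1) = 7 (corner to opposite corner).
Grid graphs are bipartite (checkerboard coloring).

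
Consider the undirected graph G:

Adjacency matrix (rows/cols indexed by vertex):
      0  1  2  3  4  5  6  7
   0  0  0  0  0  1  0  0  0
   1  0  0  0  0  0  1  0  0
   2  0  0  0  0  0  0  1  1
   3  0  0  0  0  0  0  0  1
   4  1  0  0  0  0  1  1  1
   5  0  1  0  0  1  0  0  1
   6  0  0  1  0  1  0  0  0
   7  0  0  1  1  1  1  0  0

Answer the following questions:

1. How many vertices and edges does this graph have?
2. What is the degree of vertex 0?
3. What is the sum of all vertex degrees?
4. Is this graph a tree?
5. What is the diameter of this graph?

Count: 8 vertices, 9 edges.
Vertex 0 has neighbors [4], degree = 1.
Handshaking lemma: 2 * 9 = 18.
A tree on 8 vertices has 7 edges. This graph has 9 edges (2 extra). Not a tree.
Diameter (longest shortest path) = 3.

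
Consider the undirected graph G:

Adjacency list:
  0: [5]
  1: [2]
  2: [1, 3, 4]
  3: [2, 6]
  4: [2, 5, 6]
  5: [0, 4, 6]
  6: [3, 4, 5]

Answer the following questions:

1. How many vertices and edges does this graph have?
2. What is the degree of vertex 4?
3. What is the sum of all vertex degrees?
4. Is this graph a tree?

Count: 7 vertices, 8 edges.
Vertex 4 has neighbors [2, 5, 6], degree = 3.
Handshaking lemma: 2 * 8 = 16.
A tree on 7 vertices has 6 edges. This graph has 8 edges (2 extra). Not a tree.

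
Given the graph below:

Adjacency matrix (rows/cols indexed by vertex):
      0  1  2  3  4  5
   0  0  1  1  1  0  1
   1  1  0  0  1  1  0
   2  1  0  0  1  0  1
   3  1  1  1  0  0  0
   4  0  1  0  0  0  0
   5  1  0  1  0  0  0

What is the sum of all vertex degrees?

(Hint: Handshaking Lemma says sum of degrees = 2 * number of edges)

Count edges: 8 edges.
By Handshaking Lemma: sum of degrees = 2 * 8 = 16.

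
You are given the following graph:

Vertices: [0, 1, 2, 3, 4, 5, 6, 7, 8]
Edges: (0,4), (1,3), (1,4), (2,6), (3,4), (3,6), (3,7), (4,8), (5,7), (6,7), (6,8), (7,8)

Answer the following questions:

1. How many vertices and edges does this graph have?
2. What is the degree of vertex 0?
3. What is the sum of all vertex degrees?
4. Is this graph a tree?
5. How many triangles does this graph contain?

Count: 9 vertices, 12 edges.
Vertex 0 has neighbors [4], degree = 1.
Handshaking lemma: 2 * 12 = 24.
A tree on 9 vertices has 8 edges. This graph has 12 edges (4 extra). Not a tree.
Number of triangles = 3.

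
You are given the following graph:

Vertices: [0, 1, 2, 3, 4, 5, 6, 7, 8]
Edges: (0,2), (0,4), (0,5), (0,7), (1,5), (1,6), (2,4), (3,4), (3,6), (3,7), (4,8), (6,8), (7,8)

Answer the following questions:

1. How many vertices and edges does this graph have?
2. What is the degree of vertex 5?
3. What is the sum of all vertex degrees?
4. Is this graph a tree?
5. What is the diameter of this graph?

Count: 9 vertices, 13 edges.
Vertex 5 has neighbors [0, 1], degree = 2.
Handshaking lemma: 2 * 13 = 26.
A tree on 9 vertices has 8 edges. This graph has 13 edges (5 extra). Not a tree.
Diameter (longest shortest path) = 3.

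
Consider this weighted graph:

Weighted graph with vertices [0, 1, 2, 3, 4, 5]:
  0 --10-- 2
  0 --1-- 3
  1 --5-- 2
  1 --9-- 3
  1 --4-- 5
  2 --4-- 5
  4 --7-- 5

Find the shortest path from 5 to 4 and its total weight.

Using Dijkstra's algorithm from vertex 5:
Shortest path: 5 -> 4
Total weight: 7 = 7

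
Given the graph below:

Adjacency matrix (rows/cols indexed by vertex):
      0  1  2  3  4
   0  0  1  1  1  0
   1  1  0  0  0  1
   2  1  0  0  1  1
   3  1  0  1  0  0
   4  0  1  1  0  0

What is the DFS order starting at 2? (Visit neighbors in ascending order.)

DFS from vertex 2 (neighbors processed in ascending order):
Visit order: 2, 0, 1, 4, 3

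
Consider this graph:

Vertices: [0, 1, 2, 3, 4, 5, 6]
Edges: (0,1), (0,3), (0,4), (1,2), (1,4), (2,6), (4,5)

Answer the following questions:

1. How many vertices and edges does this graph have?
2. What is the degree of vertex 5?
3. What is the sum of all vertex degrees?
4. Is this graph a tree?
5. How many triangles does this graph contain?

Count: 7 vertices, 7 edges.
Vertex 5 has neighbors [4], degree = 1.
Handshaking lemma: 2 * 7 = 14.
A tree on 7 vertices has 6 edges. This graph has 7 edges (1 extra). Not a tree.
Number of triangles = 1.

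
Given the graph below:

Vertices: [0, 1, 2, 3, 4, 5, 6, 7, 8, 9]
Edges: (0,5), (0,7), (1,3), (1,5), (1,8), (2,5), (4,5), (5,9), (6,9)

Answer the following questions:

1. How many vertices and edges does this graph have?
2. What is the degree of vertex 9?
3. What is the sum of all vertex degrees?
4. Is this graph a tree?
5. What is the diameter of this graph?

Count: 10 vertices, 9 edges.
Vertex 9 has neighbors [5, 6], degree = 2.
Handshaking lemma: 2 * 9 = 18.
A graph is a tree iff it is connected and has exactly n-1 edges. This graph is connected (all 10 vertices in one component) and has 10-1 = 9 edges. It is a tree.
Diameter (longest shortest path) = 4.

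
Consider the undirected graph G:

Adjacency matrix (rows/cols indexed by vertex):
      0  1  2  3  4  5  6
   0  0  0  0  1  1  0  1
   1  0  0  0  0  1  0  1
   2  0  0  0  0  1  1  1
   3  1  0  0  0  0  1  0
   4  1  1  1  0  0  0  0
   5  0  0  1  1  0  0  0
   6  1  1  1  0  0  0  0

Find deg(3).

Vertex 3 has neighbors [0, 5], so deg(3) = 2.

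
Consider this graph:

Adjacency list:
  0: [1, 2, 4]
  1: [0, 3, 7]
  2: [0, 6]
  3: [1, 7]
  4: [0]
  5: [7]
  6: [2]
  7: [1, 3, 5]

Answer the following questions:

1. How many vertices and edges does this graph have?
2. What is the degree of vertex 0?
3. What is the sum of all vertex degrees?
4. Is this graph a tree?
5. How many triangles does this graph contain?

Count: 8 vertices, 8 edges.
Vertex 0 has neighbors [1, 2, 4], degree = 3.
Handshaking lemma: 2 * 8 = 16.
A tree on 8 vertices has 7 edges. This graph has 8 edges (1 extra). Not a tree.
Number of triangles = 1.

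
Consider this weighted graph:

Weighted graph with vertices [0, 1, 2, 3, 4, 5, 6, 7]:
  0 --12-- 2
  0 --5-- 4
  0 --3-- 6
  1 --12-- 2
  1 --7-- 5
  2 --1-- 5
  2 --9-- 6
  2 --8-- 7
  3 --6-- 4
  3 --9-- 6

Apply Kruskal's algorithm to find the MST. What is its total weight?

Applying Kruskal's algorithm (sort edges by weight, add if no cycle):
  Add (2,5) w=1
  Add (0,6) w=3
  Add (0,4) w=5
  Add (3,4) w=6
  Add (1,5) w=7
  Add (2,7) w=8
  Add (2,6) w=9
  Skip (3,6) w=9 (creates cycle)
  Skip (0,2) w=12 (creates cycle)
  Skip (1,2) w=12 (creates cycle)
MST weight = 39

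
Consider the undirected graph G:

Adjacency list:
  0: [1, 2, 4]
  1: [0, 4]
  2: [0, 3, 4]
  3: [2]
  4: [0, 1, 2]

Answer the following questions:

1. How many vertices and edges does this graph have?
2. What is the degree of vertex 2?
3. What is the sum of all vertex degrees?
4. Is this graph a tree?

Count: 5 vertices, 6 edges.
Vertex 2 has neighbors [0, 3, 4], degree = 3.
Handshaking lemma: 2 * 6 = 12.
A tree on 5 vertices has 4 edges. This graph has 6 edges (2 extra). Not a tree.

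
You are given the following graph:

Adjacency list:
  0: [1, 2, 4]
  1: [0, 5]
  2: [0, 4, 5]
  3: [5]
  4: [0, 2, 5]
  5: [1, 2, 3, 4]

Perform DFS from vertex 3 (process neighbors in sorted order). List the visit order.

DFS from vertex 3 (neighbors processed in ascending order):
Visit order: 3, 5, 1, 0, 2, 4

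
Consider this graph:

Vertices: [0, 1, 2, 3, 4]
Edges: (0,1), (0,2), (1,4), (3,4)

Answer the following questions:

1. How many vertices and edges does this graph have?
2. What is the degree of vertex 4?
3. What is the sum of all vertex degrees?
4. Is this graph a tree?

Count: 5 vertices, 4 edges.
Vertex 4 has neighbors [1, 3], degree = 2.
Handshaking lemma: 2 * 4 = 8.
A graph is a tree iff it is connected and has exactly n-1 edges. This graph is connected (all 5 vertices in one component) and has 5-1 = 4 edges. It is a tree.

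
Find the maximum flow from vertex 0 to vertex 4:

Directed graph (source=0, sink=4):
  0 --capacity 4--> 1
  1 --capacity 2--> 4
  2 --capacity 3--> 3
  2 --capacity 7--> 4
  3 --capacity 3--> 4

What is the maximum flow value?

Computing max flow:
  Flow on (0->1): 2/4
  Flow on (1->4): 2/2
Maximum flow = 2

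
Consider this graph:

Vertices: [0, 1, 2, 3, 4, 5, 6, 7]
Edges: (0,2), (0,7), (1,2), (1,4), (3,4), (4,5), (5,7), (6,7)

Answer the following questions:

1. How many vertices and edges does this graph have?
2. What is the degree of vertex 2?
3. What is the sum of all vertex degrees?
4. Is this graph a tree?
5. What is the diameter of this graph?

Count: 8 vertices, 8 edges.
Vertex 2 has neighbors [0, 1], degree = 2.
Handshaking lemma: 2 * 8 = 16.
A tree on 8 vertices has 7 edges. This graph has 8 edges (1 extra). Not a tree.
Diameter (longest shortest path) = 4.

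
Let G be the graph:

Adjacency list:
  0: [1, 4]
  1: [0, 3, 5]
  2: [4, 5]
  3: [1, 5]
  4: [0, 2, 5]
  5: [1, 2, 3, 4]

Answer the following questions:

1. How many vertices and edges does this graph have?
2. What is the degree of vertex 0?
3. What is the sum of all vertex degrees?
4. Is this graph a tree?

Count: 6 vertices, 8 edges.
Vertex 0 has neighbors [1, 4], degree = 2.
Handshaking lemma: 2 * 8 = 16.
A tree on 6 vertices has 5 edges. This graph has 8 edges (3 extra). Not a tree.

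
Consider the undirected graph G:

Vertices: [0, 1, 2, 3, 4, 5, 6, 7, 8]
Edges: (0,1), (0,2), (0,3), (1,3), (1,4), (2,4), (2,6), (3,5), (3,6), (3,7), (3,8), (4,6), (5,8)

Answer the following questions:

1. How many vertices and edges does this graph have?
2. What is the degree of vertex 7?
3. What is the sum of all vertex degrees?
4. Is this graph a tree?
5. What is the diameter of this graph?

Count: 9 vertices, 13 edges.
Vertex 7 has neighbors [3], degree = 1.
Handshaking lemma: 2 * 13 = 26.
A tree on 9 vertices has 8 edges. This graph has 13 edges (5 extra). Not a tree.
Diameter (longest shortest path) = 3.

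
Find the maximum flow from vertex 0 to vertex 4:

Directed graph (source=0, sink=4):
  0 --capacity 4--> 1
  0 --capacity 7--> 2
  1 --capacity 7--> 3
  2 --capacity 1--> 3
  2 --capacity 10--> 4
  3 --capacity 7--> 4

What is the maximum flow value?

Computing max flow:
  Flow on (0->1): 4/4
  Flow on (0->2): 7/7
  Flow on (1->3): 4/7
  Flow on (2->4): 7/10
  Flow on (3->4): 4/7
Maximum flow = 11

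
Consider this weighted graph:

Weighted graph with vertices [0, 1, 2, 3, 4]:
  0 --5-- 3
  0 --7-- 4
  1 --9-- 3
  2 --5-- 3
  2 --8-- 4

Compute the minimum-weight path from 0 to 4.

Using Dijkstra's algorithm from vertex 0:
Shortest path: 0 -> 4
Total weight: 7 = 7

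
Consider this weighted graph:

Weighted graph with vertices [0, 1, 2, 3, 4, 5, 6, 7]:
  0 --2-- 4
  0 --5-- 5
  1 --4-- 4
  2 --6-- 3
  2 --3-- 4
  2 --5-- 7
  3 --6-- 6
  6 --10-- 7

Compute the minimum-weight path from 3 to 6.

Using Dijkstra's algorithm from vertex 3:
Shortest path: 3 -> 6
Total weight: 6 = 6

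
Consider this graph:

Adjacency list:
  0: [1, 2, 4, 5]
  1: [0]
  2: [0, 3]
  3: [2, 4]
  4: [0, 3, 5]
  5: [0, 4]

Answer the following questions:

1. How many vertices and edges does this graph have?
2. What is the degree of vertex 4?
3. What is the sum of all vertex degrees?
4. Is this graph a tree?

Count: 6 vertices, 7 edges.
Vertex 4 has neighbors [0, 3, 5], degree = 3.
Handshaking lemma: 2 * 7 = 14.
A tree on 6 vertices has 5 edges. This graph has 7 edges (2 extra). Not a tree.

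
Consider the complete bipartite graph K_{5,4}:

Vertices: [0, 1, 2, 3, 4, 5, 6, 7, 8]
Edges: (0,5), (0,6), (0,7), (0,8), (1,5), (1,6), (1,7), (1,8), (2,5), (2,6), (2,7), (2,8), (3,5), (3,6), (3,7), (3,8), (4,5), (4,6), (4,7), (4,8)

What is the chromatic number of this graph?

K_{5,4} is bipartite: vertices split into two independent sets of size 5 and 4.
Color one set 0, the other 1. No adjacent vertices share a color.
Chromatic number = 2.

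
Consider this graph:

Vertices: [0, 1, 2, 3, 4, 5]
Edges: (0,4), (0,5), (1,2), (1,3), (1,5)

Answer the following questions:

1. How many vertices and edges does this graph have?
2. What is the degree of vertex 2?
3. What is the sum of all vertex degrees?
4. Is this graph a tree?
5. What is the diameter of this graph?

Count: 6 vertices, 5 edges.
Vertex 2 has neighbors [1], degree = 1.
Handshaking lemma: 2 * 5 = 10.
A graph is a tree iff it is connected and has exactly n-1 edges. This graph is connected (all 6 vertices in one component) and has 6-1 = 5 edges. It is a tree.
Diameter (longest shortest path) = 4.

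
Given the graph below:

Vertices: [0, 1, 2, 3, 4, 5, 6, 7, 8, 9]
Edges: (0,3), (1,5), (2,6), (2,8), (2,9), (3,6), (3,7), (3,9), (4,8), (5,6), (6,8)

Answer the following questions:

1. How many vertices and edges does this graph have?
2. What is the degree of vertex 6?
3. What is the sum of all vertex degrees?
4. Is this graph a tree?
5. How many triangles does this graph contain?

Count: 10 vertices, 11 edges.
Vertex 6 has neighbors [2, 3, 5, 8], degree = 4.
Handshaking lemma: 2 * 11 = 22.
A tree on 10 vertices has 9 edges. This graph has 11 edges (2 extra). Not a tree.
Number of triangles = 1.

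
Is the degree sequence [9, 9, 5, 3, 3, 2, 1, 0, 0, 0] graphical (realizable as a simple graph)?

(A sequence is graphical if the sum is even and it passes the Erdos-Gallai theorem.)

Sum of degrees = 32. Sum is even but fails Erdos-Gallai. The sequence is NOT graphical.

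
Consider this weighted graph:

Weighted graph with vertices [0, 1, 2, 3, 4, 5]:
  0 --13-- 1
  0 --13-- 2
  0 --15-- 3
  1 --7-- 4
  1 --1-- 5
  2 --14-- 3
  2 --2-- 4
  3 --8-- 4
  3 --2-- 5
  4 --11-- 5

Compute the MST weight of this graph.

Applying Kruskal's algorithm (sort edges by weight, add if no cycle):
  Add (1,5) w=1
  Add (2,4) w=2
  Add (3,5) w=2
  Add (1,4) w=7
  Skip (3,4) w=8 (creates cycle)
  Skip (4,5) w=11 (creates cycle)
  Add (0,1) w=13
  Skip (0,2) w=13 (creates cycle)
  Skip (2,3) w=14 (creates cycle)
  Skip (0,3) w=15 (creates cycle)
MST weight = 25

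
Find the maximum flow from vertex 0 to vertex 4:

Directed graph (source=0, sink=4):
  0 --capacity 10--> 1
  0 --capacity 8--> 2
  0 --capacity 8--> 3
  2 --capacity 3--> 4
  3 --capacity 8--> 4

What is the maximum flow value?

Computing max flow:
  Flow on (0->2): 3/8
  Flow on (0->3): 8/8
  Flow on (2->4): 3/3
  Flow on (3->4): 8/8
Maximum flow = 11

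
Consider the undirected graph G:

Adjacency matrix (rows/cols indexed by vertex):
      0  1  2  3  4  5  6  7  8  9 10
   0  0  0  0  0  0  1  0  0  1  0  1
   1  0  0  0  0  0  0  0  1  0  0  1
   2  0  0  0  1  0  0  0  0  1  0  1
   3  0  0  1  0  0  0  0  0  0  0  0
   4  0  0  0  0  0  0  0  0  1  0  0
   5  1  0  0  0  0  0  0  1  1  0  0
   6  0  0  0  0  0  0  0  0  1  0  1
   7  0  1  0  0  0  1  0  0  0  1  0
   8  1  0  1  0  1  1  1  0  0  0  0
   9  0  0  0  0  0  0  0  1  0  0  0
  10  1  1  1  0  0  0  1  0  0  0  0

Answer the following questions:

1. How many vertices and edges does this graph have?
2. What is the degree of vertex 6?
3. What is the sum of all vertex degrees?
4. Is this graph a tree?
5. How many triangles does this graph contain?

Count: 11 vertices, 14 edges.
Vertex 6 has neighbors [8, 10], degree = 2.
Handshaking lemma: 2 * 14 = 28.
A tree on 11 vertices has 10 edges. This graph has 14 edges (4 extra). Not a tree.
Number of triangles = 1.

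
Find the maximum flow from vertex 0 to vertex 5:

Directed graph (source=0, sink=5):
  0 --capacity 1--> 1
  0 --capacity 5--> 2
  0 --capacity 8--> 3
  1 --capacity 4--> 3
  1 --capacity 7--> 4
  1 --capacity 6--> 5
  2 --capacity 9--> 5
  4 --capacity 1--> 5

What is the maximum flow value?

Computing max flow:
  Flow on (0->1): 1/1
  Flow on (0->2): 5/5
  Flow on (1->5): 1/6
  Flow on (2->5): 5/9
Maximum flow = 6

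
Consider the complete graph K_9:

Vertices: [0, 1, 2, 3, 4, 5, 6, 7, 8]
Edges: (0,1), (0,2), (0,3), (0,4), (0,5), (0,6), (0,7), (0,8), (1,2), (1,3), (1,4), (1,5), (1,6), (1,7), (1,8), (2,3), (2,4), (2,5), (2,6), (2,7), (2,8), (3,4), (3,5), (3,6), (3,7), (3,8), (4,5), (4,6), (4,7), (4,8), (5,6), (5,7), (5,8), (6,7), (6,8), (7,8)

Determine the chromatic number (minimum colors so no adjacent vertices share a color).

In K_9, every vertex is adjacent to every other vertex.
Each vertex needs a unique color.
Chromatic number = 9.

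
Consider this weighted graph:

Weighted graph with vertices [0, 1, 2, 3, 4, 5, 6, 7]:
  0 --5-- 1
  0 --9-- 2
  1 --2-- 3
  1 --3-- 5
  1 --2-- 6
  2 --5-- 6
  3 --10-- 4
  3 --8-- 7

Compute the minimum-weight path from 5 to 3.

Using Dijkstra's algorithm from vertex 5:
Shortest path: 5 -> 1 -> 3
Total weight: 3 + 2 = 5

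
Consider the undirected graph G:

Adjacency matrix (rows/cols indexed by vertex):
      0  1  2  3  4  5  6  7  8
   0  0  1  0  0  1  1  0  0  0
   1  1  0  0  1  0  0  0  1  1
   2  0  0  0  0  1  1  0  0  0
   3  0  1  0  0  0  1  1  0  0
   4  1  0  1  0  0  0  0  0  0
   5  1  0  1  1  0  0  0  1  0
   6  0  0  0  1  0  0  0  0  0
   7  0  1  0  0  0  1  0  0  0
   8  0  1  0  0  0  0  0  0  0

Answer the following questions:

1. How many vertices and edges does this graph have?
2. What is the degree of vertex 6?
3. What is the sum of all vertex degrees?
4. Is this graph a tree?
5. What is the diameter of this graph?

Count: 9 vertices, 11 edges.
Vertex 6 has neighbors [3], degree = 1.
Handshaking lemma: 2 * 11 = 22.
A tree on 9 vertices has 8 edges. This graph has 11 edges (3 extra). Not a tree.
Diameter (longest shortest path) = 4.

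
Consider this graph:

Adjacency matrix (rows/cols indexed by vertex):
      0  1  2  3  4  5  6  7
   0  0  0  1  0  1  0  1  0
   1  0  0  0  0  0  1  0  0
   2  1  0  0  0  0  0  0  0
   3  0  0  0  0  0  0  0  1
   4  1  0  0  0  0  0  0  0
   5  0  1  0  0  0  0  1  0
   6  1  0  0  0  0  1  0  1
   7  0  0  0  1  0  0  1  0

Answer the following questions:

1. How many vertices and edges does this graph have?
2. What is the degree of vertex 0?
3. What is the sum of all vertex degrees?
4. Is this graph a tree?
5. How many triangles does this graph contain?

Count: 8 vertices, 7 edges.
Vertex 0 has neighbors [2, 4, 6], degree = 3.
Handshaking lemma: 2 * 7 = 14.
A graph is a tree iff it is connected and has exactly n-1 edges. This graph is connected (all 8 vertices in one component) and has 8-1 = 7 edges. It is a tree.
Number of triangles = 0.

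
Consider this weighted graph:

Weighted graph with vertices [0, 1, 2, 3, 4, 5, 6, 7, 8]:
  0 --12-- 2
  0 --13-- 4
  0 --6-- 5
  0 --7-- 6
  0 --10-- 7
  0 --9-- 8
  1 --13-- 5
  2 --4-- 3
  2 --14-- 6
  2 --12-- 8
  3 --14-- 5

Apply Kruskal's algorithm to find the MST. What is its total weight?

Applying Kruskal's algorithm (sort edges by weight, add if no cycle):
  Add (2,3) w=4
  Add (0,5) w=6
  Add (0,6) w=7
  Add (0,8) w=9
  Add (0,7) w=10
  Add (0,2) w=12
  Skip (2,8) w=12 (creates cycle)
  Add (0,4) w=13
  Add (1,5) w=13
  Skip (2,6) w=14 (creates cycle)
  Skip (3,5) w=14 (creates cycle)
MST weight = 74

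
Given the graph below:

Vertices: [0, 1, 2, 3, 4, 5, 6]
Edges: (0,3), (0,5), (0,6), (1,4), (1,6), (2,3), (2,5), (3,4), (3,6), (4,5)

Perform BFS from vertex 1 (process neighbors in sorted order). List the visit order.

BFS from vertex 1 (neighbors processed in ascending order):
Visit order: 1, 4, 6, 3, 5, 0, 2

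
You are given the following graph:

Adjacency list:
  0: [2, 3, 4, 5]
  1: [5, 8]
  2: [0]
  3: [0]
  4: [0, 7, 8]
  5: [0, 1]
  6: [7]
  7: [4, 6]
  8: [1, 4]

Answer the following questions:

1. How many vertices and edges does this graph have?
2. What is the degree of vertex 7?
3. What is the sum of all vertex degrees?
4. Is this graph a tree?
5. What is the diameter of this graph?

Count: 9 vertices, 9 edges.
Vertex 7 has neighbors [4, 6], degree = 2.
Handshaking lemma: 2 * 9 = 18.
A tree on 9 vertices has 8 edges. This graph has 9 edges (1 extra). Not a tree.
Diameter (longest shortest path) = 4.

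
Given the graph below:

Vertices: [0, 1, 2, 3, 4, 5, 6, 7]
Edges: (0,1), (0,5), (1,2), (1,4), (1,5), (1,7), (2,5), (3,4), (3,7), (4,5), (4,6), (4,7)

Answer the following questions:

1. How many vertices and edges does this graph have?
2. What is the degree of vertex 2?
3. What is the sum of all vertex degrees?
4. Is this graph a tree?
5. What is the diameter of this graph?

Count: 8 vertices, 12 edges.
Vertex 2 has neighbors [1, 5], degree = 2.
Handshaking lemma: 2 * 12 = 24.
A tree on 8 vertices has 7 edges. This graph has 12 edges (5 extra). Not a tree.
Diameter (longest shortest path) = 3.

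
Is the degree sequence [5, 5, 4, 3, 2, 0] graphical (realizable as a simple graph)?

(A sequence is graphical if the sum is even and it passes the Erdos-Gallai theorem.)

Sum of degrees = 19. Sum is odd, so the sequence is NOT graphical.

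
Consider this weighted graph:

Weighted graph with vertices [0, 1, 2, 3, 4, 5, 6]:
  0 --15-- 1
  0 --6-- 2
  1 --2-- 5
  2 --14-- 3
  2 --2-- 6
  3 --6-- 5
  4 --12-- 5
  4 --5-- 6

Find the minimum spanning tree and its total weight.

Applying Kruskal's algorithm (sort edges by weight, add if no cycle):
  Add (1,5) w=2
  Add (2,6) w=2
  Add (4,6) w=5
  Add (0,2) w=6
  Add (3,5) w=6
  Add (4,5) w=12
  Skip (2,3) w=14 (creates cycle)
  Skip (0,1) w=15 (creates cycle)
MST weight = 33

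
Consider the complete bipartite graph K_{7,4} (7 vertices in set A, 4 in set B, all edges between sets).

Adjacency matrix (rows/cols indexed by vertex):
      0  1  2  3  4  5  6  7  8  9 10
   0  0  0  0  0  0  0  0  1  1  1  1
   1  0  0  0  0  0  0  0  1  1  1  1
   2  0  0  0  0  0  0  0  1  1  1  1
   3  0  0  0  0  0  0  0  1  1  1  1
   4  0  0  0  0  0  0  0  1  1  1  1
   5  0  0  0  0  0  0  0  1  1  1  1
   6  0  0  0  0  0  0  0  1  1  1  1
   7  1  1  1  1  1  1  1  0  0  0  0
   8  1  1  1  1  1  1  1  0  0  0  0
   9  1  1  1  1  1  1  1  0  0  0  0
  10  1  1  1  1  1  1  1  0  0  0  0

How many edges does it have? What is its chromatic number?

K_{7,4} has 7 * 4 = 28 edges.
Bipartite graphs have chromatic number 2 (color each partition differently).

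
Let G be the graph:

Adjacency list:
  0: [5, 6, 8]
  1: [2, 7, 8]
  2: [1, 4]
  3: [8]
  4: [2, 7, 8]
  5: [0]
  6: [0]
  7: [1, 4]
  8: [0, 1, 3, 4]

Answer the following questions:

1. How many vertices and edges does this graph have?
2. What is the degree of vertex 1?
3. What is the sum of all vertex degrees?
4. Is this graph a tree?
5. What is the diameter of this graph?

Count: 9 vertices, 10 edges.
Vertex 1 has neighbors [2, 7, 8], degree = 3.
Handshaking lemma: 2 * 10 = 20.
A tree on 9 vertices has 8 edges. This graph has 10 edges (2 extra). Not a tree.
Diameter (longest shortest path) = 4.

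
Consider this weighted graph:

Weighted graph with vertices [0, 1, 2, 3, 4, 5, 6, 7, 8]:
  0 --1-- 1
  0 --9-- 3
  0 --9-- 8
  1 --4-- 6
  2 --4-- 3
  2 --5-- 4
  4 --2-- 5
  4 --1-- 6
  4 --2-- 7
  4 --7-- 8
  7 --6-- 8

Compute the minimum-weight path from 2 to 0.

Using Dijkstra's algorithm from vertex 2:
Shortest path: 2 -> 4 -> 6 -> 1 -> 0
Total weight: 5 + 1 + 4 + 1 = 11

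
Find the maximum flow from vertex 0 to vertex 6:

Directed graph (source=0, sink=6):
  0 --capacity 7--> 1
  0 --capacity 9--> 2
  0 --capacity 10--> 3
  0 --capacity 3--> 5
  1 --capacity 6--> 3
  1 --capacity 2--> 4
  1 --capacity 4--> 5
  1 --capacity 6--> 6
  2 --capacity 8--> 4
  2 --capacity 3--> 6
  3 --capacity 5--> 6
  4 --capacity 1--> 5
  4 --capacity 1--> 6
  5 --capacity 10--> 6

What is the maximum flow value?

Computing max flow:
  Flow on (0->1): 7/7
  Flow on (0->2): 5/9
  Flow on (0->3): 5/10
  Flow on (0->5): 3/3
  Flow on (1->5): 1/4
  Flow on (1->6): 6/6
  Flow on (2->4): 2/8
  Flow on (2->6): 3/3
  Flow on (3->6): 5/5
  Flow on (4->5): 1/1
  Flow on (4->6): 1/1
  Flow on (5->6): 5/10
Maximum flow = 20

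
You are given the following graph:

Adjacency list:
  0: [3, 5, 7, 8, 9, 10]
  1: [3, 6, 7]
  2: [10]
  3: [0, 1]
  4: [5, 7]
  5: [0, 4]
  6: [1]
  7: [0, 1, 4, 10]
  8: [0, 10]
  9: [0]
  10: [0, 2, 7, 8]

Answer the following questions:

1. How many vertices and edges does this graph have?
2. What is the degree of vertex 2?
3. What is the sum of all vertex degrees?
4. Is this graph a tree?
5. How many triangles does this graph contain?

Count: 11 vertices, 14 edges.
Vertex 2 has neighbors [10], degree = 1.
Handshaking lemma: 2 * 14 = 28.
A tree on 11 vertices has 10 edges. This graph has 14 edges (4 extra). Not a tree.
Number of triangles = 2.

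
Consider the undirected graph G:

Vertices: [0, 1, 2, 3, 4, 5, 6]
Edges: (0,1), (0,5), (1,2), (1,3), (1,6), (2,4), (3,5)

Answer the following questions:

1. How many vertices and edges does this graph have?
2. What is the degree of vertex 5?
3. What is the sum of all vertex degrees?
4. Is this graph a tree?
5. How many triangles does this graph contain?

Count: 7 vertices, 7 edges.
Vertex 5 has neighbors [0, 3], degree = 2.
Handshaking lemma: 2 * 7 = 14.
A tree on 7 vertices has 6 edges. This graph has 7 edges (1 extra). Not a tree.
Number of triangles = 0.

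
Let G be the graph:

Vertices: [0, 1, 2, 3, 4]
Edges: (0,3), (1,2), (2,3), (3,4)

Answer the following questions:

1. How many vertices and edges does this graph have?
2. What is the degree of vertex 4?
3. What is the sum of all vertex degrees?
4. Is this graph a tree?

Count: 5 vertices, 4 edges.
Vertex 4 has neighbors [3], degree = 1.
Handshaking lemma: 2 * 4 = 8.
A graph is a tree iff it is connected and has exactly n-1 edges. This graph is connected (all 5 vertices in one component) and has 5-1 = 4 edges. It is a tree.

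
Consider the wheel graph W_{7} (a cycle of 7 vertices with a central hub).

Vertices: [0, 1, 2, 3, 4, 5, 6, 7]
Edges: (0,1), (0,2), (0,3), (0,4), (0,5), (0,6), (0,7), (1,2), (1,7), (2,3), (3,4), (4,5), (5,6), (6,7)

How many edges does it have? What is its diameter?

Wheel graph W_{7}: 7 cycle edges + 7 spoke edges = 14 edges.
The hub is distance 1 from all cycle vertices. Max distance between cycle vertices through hub is 2.
Diameter = 2.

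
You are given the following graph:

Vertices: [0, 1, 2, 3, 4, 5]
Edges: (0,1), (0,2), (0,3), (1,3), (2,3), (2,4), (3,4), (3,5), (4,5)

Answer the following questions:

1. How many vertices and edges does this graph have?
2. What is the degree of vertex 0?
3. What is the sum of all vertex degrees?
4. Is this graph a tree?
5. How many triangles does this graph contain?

Count: 6 vertices, 9 edges.
Vertex 0 has neighbors [1, 2, 3], degree = 3.
Handshaking lemma: 2 * 9 = 18.
A tree on 6 vertices has 5 edges. This graph has 9 edges (4 extra). Not a tree.
Number of triangles = 4.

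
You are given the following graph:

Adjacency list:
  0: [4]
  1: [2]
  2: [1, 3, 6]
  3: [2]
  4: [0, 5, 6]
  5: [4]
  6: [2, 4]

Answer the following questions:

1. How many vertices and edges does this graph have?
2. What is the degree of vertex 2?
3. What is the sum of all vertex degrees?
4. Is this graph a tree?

Count: 7 vertices, 6 edges.
Vertex 2 has neighbors [1, 3, 6], degree = 3.
Handshaking lemma: 2 * 6 = 12.
A graph is a tree iff it is connected and has exactly n-1 edges. This graph is connected (all 7 vertices in one component) and has 7-1 = 6 edges. It is a tree.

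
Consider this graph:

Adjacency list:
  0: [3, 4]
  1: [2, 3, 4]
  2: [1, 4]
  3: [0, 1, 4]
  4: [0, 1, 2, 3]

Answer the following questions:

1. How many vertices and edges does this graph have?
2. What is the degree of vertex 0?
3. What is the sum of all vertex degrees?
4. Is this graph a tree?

Count: 5 vertices, 7 edges.
Vertex 0 has neighbors [3, 4], degree = 2.
Handshaking lemma: 2 * 7 = 14.
A tree on 5 vertices has 4 edges. This graph has 7 edges (3 extra). Not a tree.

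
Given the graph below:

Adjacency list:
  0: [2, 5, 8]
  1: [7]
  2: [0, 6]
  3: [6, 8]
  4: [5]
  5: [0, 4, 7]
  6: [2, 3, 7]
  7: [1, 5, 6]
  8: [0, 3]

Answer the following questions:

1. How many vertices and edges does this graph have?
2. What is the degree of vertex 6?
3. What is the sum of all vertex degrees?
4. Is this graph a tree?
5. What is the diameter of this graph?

Count: 9 vertices, 10 edges.
Vertex 6 has neighbors [2, 3, 7], degree = 3.
Handshaking lemma: 2 * 10 = 20.
A tree on 9 vertices has 8 edges. This graph has 10 edges (2 extra). Not a tree.
Diameter (longest shortest path) = 4.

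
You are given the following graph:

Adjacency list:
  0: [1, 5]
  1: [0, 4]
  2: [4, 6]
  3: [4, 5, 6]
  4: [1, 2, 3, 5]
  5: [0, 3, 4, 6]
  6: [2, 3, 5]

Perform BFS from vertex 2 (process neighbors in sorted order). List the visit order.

BFS from vertex 2 (neighbors processed in ascending order):
Visit order: 2, 4, 6, 1, 3, 5, 0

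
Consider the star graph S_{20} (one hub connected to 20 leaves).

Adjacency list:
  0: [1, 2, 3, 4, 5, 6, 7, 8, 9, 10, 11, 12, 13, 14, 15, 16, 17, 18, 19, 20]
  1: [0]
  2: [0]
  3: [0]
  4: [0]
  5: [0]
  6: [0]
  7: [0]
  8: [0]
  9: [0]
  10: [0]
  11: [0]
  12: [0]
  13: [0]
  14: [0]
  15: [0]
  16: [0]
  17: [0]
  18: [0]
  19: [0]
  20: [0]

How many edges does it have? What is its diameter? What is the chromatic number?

Star graph S_{20}: the hub connects to all 20 leaves.
Edges = 20.
Diameter = 2 (any leaf to hub is 1, leaf to leaf through hub is 2).
Star graphs are bipartite (hub vs leaves), so chromatic number = 2.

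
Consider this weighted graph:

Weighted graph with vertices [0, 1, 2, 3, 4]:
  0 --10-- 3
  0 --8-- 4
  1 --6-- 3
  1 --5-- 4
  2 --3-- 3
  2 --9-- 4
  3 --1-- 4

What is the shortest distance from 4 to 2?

Using Dijkstra's algorithm from vertex 4:
Shortest path: 4 -> 3 -> 2
Total weight: 1 + 3 = 4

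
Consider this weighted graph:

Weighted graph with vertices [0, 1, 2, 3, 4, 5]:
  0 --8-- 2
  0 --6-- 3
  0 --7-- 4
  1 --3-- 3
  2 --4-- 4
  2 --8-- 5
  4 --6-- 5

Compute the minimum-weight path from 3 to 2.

Using Dijkstra's algorithm from vertex 3:
Shortest path: 3 -> 0 -> 2
Total weight: 6 + 8 = 14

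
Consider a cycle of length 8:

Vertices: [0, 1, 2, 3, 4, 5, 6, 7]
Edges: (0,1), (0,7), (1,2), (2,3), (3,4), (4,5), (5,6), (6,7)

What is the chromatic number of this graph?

This is an even cycle (C_8). Even cycles are bipartite.
Chromatic number = 2.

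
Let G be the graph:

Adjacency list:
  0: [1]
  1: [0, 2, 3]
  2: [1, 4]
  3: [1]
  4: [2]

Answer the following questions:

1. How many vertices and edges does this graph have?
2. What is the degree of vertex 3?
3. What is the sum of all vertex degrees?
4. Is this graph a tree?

Count: 5 vertices, 4 edges.
Vertex 3 has neighbors [1], degree = 1.
Handshaking lemma: 2 * 4 = 8.
A graph is a tree iff it is connected and has exactly n-1 edges. This graph is connected (all 5 vertices in one component) and has 5-1 = 4 edges. It is a tree.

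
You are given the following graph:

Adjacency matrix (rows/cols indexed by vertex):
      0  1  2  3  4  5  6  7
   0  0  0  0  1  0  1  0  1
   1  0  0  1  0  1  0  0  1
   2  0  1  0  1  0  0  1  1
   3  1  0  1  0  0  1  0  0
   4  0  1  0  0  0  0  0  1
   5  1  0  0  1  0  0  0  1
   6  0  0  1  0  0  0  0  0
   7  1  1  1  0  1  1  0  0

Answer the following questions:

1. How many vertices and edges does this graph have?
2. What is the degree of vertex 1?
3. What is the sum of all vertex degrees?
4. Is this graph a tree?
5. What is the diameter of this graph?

Count: 8 vertices, 12 edges.
Vertex 1 has neighbors [2, 4, 7], degree = 3.
Handshaking lemma: 2 * 12 = 24.
A tree on 8 vertices has 7 edges. This graph has 12 edges (5 extra). Not a tree.
Diameter (longest shortest path) = 3.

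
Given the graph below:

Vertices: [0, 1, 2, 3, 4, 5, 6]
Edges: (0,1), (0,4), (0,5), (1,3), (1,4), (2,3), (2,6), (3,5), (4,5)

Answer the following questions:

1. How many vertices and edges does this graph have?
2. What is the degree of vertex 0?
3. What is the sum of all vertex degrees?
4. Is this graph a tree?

Count: 7 vertices, 9 edges.
Vertex 0 has neighbors [1, 4, 5], degree = 3.
Handshaking lemma: 2 * 9 = 18.
A tree on 7 vertices has 6 edges. This graph has 9 edges (3 extra). Not a tree.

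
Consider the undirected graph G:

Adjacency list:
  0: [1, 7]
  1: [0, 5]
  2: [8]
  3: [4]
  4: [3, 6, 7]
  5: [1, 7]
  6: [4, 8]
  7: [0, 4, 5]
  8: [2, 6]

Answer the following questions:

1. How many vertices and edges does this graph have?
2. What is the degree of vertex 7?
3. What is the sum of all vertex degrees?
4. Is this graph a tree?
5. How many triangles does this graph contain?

Count: 9 vertices, 9 edges.
Vertex 7 has neighbors [0, 4, 5], degree = 3.
Handshaking lemma: 2 * 9 = 18.
A tree on 9 vertices has 8 edges. This graph has 9 edges (1 extra). Not a tree.
Number of triangles = 0.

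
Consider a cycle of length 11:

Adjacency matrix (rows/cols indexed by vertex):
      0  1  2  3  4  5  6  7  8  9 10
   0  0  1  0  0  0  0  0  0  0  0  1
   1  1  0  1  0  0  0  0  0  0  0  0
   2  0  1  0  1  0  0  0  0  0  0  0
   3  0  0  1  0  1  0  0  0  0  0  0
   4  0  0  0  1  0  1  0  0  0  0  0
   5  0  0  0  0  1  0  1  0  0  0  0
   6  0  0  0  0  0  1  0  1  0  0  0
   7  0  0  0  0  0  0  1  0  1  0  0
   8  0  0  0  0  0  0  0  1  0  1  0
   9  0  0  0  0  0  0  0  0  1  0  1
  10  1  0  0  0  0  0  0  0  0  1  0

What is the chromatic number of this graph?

This is an odd cycle (C_11). Odd cycles are not bipartite (any 2-coloring forces two adjacent vertices to match), and 3 colors suffice.
Chromatic number = 3.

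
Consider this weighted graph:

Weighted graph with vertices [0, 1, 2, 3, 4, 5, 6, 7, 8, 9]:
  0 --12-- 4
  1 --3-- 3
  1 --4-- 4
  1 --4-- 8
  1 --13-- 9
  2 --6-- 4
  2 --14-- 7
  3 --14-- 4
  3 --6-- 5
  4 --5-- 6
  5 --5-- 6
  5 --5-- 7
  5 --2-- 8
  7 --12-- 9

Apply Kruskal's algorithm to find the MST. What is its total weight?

Applying Kruskal's algorithm (sort edges by weight, add if no cycle):
  Add (5,8) w=2
  Add (1,3) w=3
  Add (1,4) w=4
  Add (1,8) w=4
  Add (4,6) w=5
  Skip (5,6) w=5 (creates cycle)
  Add (5,7) w=5
  Add (2,4) w=6
  Skip (3,5) w=6 (creates cycle)
  Add (0,4) w=12
  Add (7,9) w=12
  Skip (1,9) w=13 (creates cycle)
  Skip (2,7) w=14 (creates cycle)
  Skip (3,4) w=14 (creates cycle)
MST weight = 53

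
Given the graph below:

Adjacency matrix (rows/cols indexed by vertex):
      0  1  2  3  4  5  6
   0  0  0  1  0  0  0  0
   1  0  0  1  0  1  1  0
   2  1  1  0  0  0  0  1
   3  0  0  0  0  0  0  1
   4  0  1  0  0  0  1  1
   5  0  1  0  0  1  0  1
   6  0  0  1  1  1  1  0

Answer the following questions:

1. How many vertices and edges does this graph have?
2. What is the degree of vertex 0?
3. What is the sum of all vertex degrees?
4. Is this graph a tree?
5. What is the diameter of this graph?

Count: 7 vertices, 9 edges.
Vertex 0 has neighbors [2], degree = 1.
Handshaking lemma: 2 * 9 = 18.
A tree on 7 vertices has 6 edges. This graph has 9 edges (3 extra). Not a tree.
Diameter (longest shortest path) = 3.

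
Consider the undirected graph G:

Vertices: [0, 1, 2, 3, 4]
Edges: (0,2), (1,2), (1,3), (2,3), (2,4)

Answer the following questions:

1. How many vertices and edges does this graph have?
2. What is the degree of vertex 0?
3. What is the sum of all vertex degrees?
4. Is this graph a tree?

Count: 5 vertices, 5 edges.
Vertex 0 has neighbors [2], degree = 1.
Handshaking lemma: 2 * 5 = 10.
A tree on 5 vertices has 4 edges. This graph has 5 edges (1 extra). Not a tree.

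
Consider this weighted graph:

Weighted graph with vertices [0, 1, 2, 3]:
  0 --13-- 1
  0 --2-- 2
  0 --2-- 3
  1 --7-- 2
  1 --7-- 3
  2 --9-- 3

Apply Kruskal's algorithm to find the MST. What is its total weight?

Applying Kruskal's algorithm (sort edges by weight, add if no cycle):
  Add (0,2) w=2
  Add (0,3) w=2
  Add (1,3) w=7
  Skip (1,2) w=7 (creates cycle)
  Skip (2,3) w=9 (creates cycle)
  Skip (0,1) w=13 (creates cycle)
MST weight = 11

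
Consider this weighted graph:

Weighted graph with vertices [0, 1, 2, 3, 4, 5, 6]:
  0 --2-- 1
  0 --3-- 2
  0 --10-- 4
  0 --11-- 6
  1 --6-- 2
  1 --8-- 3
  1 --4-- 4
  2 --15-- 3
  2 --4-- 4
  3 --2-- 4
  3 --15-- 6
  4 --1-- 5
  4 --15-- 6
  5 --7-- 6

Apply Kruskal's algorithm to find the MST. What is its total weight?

Applying Kruskal's algorithm (sort edges by weight, add if no cycle):
  Add (4,5) w=1
  Add (0,1) w=2
  Add (3,4) w=2
  Add (0,2) w=3
  Add (1,4) w=4
  Skip (2,4) w=4 (creates cycle)
  Skip (1,2) w=6 (creates cycle)
  Add (5,6) w=7
  Skip (1,3) w=8 (creates cycle)
  Skip (0,4) w=10 (creates cycle)
  Skip (0,6) w=11 (creates cycle)
  Skip (2,3) w=15 (creates cycle)
  Skip (3,6) w=15 (creates cycle)
  Skip (4,6) w=15 (creates cycle)
MST weight = 19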